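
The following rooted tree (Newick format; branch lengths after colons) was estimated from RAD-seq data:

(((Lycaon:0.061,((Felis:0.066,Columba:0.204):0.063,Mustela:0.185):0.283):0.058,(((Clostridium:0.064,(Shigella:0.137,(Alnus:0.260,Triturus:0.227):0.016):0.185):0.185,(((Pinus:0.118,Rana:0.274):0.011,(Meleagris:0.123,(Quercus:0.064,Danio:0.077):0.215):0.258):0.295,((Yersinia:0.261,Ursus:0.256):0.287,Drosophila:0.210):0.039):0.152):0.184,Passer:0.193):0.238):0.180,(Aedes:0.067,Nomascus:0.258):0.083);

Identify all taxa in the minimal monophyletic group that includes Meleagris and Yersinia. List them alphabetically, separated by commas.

Danio, Drosophila, Meleagris, Pinus, Quercus, Rana, Ursus, Yersinia

Tracing Meleagris: it sits inside (Meleagris,(Quercus,Danio)).
Tracing Yersinia: it sits inside (Yersinia,Ursus).
The smallest clade enclosing both is (((Pinus,Rana),(Meleagris,(Quercus,Danio))),((Yersinia,Ursus),Drosophila)); the answer is its 8 terminal taxa in alphabetical order.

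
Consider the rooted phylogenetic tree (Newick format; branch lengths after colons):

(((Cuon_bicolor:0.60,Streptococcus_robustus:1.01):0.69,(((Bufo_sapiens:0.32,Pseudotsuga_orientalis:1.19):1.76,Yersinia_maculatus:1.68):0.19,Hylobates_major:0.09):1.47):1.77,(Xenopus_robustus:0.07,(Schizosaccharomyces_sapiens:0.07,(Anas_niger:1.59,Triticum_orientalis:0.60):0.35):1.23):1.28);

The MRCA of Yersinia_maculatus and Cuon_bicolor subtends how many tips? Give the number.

6

The MRCA of Yersinia_maculatus and Cuon_bicolor is the node subtending ((Cuon_bicolor,Streptococcus_robustus),(((Bufo_sapiens,Pseudotsuga_orientalis),Yersinia_maculatus),Hylobates_major)).
That clade contains 6 terminal taxa: Bufo_sapiens, Cuon_bicolor, Hylobates_major, Pseudotsuga_orientalis, Streptococcus_robustus, Yersinia_maculatus.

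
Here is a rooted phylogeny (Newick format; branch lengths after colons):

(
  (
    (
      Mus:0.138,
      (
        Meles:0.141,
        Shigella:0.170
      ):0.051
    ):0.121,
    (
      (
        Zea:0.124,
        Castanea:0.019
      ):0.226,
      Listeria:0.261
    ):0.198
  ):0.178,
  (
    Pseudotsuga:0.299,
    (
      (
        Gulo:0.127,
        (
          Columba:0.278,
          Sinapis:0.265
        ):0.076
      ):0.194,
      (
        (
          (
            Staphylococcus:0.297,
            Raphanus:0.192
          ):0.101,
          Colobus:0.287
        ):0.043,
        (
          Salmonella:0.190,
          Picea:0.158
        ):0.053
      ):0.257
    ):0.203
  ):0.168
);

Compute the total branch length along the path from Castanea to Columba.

1.540

The path runs Castanea → … → MRCA → … → Columba; the MRCA is the root of the tree.
Branch lengths along that path: 0.019 + 0.226 + 0.198 + 0.178 + 0.168 + 0.203 + 0.194 + 0.076 + 0.278 = 1.540.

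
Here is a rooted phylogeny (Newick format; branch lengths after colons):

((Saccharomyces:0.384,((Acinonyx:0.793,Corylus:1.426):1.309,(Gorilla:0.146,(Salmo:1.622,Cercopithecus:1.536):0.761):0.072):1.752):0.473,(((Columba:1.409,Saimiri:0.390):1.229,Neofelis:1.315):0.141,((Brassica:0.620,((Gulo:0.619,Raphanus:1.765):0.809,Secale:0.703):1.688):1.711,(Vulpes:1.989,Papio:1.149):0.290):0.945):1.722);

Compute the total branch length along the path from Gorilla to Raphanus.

11.083

The path runs Gorilla → … → MRCA → … → Raphanus; the MRCA is the root of the tree.
Branch lengths along that path: 0.146 + 0.072 + 1.752 + 0.473 + 1.722 + 0.945 + 1.711 + 1.688 + 0.809 + 1.765 = 11.083.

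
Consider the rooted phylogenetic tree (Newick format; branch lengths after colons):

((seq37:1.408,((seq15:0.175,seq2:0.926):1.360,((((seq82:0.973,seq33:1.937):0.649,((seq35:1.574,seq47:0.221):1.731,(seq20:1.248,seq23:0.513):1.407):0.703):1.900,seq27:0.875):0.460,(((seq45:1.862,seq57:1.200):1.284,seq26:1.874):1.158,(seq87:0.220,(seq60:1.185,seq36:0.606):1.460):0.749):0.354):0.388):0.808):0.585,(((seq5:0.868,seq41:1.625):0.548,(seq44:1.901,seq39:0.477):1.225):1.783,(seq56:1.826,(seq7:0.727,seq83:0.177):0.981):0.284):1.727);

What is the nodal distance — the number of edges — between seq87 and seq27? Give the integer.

The MRCA of seq87 and seq27 is the node subtending ((((seq82,seq33),((seq35,seq47),(seq20,seq23))),seq27),(((seq45,seq57),seq26),(seq87,(seq60,seq36)))).
From seq87 up to that node: 3 branches. From seq27 up to the same node: 2 branches. Total: 3 + 2 = 5.

5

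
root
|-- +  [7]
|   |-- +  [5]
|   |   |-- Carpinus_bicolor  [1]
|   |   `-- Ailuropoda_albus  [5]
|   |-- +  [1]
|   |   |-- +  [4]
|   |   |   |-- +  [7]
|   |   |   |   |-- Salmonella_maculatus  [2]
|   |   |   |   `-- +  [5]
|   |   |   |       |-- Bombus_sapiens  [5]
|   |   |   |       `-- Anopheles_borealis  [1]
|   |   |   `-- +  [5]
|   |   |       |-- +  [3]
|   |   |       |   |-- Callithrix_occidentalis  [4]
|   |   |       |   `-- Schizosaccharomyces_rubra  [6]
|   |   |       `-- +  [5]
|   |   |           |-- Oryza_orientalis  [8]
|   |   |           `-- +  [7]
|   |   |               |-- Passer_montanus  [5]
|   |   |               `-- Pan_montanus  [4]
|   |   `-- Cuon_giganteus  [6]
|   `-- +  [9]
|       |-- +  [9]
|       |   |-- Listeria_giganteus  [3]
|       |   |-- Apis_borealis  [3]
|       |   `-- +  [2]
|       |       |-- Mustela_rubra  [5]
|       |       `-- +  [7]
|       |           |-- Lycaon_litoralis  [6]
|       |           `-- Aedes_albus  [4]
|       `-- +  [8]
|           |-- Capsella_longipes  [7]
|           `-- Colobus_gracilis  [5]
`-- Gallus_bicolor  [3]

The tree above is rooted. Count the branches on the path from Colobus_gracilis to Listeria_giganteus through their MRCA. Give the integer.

The MRCA of Colobus_gracilis and Listeria_giganteus is the node subtending ((Listeria_giganteus,Apis_borealis,(Mustela_rubra,(Lycaon_litoralis,Aedes_albus))),(Capsella_longipes,Colobus_gracilis)).
From Colobus_gracilis up to that node: 2 branches. From Listeria_giganteus up to the same node: 2 branches. Total: 2 + 2 = 4.

4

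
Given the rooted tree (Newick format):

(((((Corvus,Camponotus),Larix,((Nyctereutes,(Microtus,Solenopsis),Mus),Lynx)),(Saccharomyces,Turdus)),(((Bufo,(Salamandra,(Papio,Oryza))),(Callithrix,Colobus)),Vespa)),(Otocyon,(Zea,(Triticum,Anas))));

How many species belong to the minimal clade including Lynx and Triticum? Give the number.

21

The MRCA of Lynx and Triticum is the root, so the clade is the entire tree.
That clade contains 21 terminal taxa: Anas, Bufo, Callithrix, Camponotus, Colobus, Corvus, Larix, Lynx, Microtus, Mus, Nyctereutes, Oryza, Otocyon, Papio, Saccharomyces, Salamandra, Solenopsis, Triticum, Turdus, Vespa, Zea.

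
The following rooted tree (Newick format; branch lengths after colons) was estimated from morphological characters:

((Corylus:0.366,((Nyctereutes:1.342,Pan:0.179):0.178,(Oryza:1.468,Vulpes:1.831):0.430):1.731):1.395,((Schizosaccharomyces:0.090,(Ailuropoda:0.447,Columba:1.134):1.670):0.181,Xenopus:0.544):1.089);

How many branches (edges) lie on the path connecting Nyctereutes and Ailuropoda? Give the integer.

8

The MRCA of Nyctereutes and Ailuropoda is the root of the tree.
From Nyctereutes up to that node: 4 branches. From Ailuropoda up to the same node: 4 branches. Total: 4 + 4 = 8.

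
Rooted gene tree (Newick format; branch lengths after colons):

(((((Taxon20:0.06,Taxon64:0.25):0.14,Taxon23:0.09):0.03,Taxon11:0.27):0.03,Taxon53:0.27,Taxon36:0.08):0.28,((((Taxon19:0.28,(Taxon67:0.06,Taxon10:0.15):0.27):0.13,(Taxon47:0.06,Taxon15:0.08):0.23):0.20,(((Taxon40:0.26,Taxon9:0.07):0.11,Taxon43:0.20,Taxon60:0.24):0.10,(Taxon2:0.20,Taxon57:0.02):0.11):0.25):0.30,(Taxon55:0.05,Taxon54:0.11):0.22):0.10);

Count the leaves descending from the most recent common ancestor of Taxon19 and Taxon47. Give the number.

The MRCA of Taxon19 and Taxon47 is the node subtending ((Taxon19,(Taxon67,Taxon10)),(Taxon47,Taxon15)).
That clade contains 5 terminal taxa: Taxon10, Taxon15, Taxon19, Taxon47, Taxon67.

5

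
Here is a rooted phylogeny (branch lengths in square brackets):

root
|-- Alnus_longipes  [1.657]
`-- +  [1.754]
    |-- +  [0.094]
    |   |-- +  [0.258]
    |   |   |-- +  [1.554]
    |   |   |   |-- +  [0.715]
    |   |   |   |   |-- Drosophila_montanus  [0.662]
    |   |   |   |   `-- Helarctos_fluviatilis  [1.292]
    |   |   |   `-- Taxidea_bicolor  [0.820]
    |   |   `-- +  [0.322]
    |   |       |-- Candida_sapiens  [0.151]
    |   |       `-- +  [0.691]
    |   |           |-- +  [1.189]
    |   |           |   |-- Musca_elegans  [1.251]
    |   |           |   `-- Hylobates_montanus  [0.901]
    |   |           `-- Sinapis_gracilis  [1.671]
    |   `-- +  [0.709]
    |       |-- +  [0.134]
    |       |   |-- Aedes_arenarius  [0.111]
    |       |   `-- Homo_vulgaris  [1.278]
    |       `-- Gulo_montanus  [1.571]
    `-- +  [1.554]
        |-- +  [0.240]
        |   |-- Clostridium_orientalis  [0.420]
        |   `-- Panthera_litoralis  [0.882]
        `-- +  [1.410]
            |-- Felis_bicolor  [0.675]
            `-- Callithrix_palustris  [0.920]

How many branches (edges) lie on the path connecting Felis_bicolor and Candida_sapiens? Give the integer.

The MRCA of Felis_bicolor and Candida_sapiens is the node subtending (((((Drosophila_montanus,Helarctos_fluviatilis),Taxidea_bicolor),(Candida_sapiens,((Musca_elegans,Hylobates_montanus),Sinapis_gracilis))),((Aedes_arenarius,Homo_vulgaris),Gulo_montanus)),((Clostridium_orientalis,Panthera_litoralis),(Felis_bicolor,Callithrix_palustris))).
From Felis_bicolor up to that node: 3 branches. From Candida_sapiens up to the same node: 4 branches. Total: 3 + 4 = 7.

7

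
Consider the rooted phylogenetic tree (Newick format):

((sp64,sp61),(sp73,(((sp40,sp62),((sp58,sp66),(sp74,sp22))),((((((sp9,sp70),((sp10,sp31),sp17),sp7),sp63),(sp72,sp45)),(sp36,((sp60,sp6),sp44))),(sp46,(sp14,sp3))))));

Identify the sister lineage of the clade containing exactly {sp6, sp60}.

sp44

The clade containing exactly {sp6, sp60} attaches to the tree at the node subtending ((sp60,sp6),sp44).
The other lineage descending from that same node — the sister group — is the single tip sp44.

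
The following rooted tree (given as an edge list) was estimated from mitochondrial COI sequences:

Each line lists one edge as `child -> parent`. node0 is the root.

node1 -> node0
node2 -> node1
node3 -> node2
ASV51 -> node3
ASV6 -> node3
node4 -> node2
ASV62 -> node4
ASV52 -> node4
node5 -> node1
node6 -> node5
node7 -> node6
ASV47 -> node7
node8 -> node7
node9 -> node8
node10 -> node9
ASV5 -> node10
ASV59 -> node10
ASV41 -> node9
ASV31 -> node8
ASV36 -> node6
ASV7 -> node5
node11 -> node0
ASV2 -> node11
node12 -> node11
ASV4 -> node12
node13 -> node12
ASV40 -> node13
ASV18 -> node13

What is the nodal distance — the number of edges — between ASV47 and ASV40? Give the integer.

The MRCA of ASV47 and ASV40 is the root of the tree.
From ASV47 up to that node: 5 branches. From ASV40 up to the same node: 4 branches. Total: 5 + 4 = 9.

9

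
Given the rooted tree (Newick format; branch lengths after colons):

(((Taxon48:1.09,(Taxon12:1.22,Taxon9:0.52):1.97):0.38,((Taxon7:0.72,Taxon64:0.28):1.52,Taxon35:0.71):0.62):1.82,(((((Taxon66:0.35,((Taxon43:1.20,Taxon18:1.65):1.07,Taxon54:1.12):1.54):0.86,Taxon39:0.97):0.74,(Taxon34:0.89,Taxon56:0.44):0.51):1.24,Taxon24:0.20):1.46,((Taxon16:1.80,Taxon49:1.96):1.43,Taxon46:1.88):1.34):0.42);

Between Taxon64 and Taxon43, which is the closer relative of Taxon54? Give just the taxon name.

Taxon43

The MRCA of Taxon54 and Taxon43 subtends ((Taxon43,Taxon18),Taxon54) (3 taxa).
The MRCA of Taxon54 and Taxon64 is the root, subtending the entire tree (17 taxa).
The first is nested inside the second, so Taxon54 shares a more recent common ancestor with Taxon43.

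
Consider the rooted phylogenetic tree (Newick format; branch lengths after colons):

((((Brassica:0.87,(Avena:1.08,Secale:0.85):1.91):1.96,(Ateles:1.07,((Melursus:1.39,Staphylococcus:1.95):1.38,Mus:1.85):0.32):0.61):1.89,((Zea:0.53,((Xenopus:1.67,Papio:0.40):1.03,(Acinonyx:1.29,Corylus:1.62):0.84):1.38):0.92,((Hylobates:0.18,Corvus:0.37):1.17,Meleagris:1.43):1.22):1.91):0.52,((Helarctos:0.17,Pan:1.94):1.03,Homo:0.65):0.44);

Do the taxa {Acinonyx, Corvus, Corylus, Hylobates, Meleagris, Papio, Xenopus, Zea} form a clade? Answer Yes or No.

The most recent common ancestor of these taxa subtends ((Zea,((Xenopus,Papio),(Acinonyx,Corylus))),((Hylobates,Corvus),Meleagris)).
That clade has exactly 8 tips — every listed taxon and nothing else — so the group is monophyletic.

Yes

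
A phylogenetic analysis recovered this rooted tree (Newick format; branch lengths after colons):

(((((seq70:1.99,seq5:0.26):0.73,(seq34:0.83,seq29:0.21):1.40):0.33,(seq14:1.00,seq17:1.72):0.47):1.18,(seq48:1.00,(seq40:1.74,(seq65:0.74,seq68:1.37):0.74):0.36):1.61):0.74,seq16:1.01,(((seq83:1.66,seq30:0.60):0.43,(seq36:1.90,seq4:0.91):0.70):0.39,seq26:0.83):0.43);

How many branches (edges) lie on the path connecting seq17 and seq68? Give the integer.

The MRCA of seq17 and seq68 is the node subtending ((((seq70,seq5),(seq34,seq29)),(seq14,seq17)),(seq48,(seq40,(seq65,seq68)))).
From seq17 up to that node: 3 branches. From seq68 up to the same node: 4 branches. Total: 3 + 4 = 7.

7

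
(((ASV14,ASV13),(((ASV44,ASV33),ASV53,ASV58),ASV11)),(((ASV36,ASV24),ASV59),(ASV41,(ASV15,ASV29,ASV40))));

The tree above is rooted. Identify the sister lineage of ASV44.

ASV44 attaches to the tree at the node subtending (ASV44,ASV33).
The other lineage descending from that same node — the sister group — is the single tip ASV33.

ASV33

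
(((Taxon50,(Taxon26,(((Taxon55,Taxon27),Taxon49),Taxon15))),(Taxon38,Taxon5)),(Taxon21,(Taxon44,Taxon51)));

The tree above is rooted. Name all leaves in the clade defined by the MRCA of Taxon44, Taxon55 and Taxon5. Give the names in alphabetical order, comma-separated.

Tracing Taxon44: it sits inside (Taxon44,Taxon51).
Tracing Taxon55: it sits inside (Taxon55,Taxon27).
Tracing Taxon5: it sits inside (Taxon38,Taxon5).
The smallest clade enclosing all 3 is the whole tree (their MRCA is the root), so the answer is all 11 tips in alphabetical order.

Taxon15, Taxon21, Taxon26, Taxon27, Taxon38, Taxon44, Taxon49, Taxon5, Taxon50, Taxon51, Taxon55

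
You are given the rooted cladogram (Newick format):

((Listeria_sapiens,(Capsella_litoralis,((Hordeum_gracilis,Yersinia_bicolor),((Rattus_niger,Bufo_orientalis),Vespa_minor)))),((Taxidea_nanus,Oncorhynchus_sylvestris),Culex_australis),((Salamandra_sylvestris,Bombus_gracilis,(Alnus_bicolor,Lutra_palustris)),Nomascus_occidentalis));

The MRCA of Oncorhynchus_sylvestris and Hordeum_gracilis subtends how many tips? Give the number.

The MRCA of Oncorhynchus_sylvestris and Hordeum_gracilis is the root, so the clade is the entire tree.
That clade contains 15 terminal taxa: Alnus_bicolor, Bombus_gracilis, Bufo_orientalis, Capsella_litoralis, Culex_australis, Hordeum_gracilis, Listeria_sapiens, Lutra_palustris, Nomascus_occidentalis, Oncorhynchus_sylvestris, Rattus_niger, Salamandra_sylvestris, Taxidea_nanus, Vespa_minor, Yersinia_bicolor.

15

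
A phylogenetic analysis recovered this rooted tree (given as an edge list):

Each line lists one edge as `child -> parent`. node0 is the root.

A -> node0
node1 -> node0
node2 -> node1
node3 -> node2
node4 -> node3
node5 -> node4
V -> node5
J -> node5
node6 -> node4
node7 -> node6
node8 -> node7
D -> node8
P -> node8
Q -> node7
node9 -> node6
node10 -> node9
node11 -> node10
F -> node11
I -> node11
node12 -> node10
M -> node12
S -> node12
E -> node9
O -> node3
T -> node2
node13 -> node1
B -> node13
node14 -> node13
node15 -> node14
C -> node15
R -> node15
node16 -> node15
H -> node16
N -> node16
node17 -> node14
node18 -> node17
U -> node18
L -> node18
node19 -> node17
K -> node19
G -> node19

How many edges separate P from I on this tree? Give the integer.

The MRCA of P and I is the node subtending (((D,P),Q),(((F,I),(M,S)),E)).
From P up to that node: 3 branches. From I up to the same node: 4 branches. Total: 3 + 4 = 7.

7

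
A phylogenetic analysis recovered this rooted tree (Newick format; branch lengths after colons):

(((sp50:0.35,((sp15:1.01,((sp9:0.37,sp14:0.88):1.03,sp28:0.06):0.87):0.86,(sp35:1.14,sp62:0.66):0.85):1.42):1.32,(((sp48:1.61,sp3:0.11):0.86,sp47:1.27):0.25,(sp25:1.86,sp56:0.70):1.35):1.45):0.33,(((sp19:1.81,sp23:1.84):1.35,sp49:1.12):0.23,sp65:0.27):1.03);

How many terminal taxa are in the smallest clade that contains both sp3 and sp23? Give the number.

16

The MRCA of sp3 and sp23 is the root, so the clade is the entire tree.
That clade contains 16 terminal taxa: sp14, sp15, sp19, sp23, sp25, sp28, sp3, sp35, sp47, sp48, sp49, sp50, sp56, sp62, sp65, sp9.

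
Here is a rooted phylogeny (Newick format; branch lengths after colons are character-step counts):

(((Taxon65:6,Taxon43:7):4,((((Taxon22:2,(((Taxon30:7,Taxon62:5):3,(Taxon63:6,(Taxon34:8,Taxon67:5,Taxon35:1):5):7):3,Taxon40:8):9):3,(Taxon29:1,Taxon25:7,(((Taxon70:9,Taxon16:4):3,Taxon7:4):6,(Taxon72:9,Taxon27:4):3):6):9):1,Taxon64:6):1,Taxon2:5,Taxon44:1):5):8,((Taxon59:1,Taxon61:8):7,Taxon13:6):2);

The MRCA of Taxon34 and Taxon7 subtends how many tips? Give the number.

The MRCA of Taxon34 and Taxon7 is the node subtending ((Taxon22,(((Taxon30,Taxon62),(Taxon63,(Taxon34,Taxon67,Taxon35))),Taxon40)),(Taxon29,Taxon25,(((Taxon70,Taxon16),Taxon7),(Taxon72,Taxon27)))).
That clade contains 15 terminal taxa: Taxon16, Taxon22, Taxon25, Taxon27, Taxon29, Taxon30, Taxon34, Taxon35, Taxon40, Taxon62, Taxon63, Taxon67, Taxon7, Taxon70, Taxon72.

15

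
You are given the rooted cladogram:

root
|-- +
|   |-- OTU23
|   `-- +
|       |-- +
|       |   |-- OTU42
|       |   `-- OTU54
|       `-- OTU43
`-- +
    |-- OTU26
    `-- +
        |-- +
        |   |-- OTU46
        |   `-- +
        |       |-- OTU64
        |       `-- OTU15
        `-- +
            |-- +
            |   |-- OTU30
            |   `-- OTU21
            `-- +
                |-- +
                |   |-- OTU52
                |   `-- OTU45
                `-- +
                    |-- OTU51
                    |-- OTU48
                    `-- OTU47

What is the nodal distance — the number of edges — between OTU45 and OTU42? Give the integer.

The MRCA of OTU45 and OTU42 is the root of the tree.
From OTU45 up to that node: 6 branches. From OTU42 up to the same node: 4 branches. Total: 6 + 4 = 10.

10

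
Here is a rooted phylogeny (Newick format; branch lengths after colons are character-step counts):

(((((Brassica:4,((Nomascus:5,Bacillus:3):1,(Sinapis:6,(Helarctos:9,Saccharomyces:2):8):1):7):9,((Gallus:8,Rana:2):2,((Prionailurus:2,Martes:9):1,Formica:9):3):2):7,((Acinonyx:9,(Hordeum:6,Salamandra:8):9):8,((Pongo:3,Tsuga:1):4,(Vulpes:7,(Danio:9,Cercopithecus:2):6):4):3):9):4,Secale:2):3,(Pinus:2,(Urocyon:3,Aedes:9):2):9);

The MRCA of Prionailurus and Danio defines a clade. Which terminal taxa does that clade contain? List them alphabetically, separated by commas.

Tracing Prionailurus: it sits inside (Prionailurus,Martes).
Tracing Danio: it sits inside (Danio,Cercopithecus).
The smallest clade enclosing both is (((Brassica,((Nomascus,Bacillus),(Sinapis,(Helarctos,Saccharomyces)))),((Gallus,Rana),((Prionailurus,Martes),Formica))),((Acinonyx,(Hordeum,Salamandra)),((Pongo,Tsuga),(Vulpes,(Danio,Cercopithecus))))); the answer is its 19 terminal taxa in alphabetical order.

Acinonyx, Bacillus, Brassica, Cercopithecus, Danio, Formica, Gallus, Helarctos, Hordeum, Martes, Nomascus, Pongo, Prionailurus, Rana, Saccharomyces, Salamandra, Sinapis, Tsuga, Vulpes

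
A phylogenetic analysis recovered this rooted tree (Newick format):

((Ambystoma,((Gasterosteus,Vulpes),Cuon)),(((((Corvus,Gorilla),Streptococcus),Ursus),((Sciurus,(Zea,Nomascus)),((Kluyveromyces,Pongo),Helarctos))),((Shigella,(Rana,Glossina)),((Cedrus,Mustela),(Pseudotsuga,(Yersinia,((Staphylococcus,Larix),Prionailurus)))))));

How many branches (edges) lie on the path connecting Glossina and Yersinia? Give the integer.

The MRCA of Glossina and Yersinia is the node subtending ((Shigella,(Rana,Glossina)),((Cedrus,Mustela),(Pseudotsuga,(Yersinia,((Staphylococcus,Larix),Prionailurus))))).
From Glossina up to that node: 3 branches. From Yersinia up to the same node: 4 branches. Total: 3 + 4 = 7.

7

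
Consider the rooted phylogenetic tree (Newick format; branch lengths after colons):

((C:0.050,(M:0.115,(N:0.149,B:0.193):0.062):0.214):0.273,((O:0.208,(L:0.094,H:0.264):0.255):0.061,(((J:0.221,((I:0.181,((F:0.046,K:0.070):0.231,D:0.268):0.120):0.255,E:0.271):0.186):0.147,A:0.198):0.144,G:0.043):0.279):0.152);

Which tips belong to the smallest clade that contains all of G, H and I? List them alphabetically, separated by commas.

Tracing G: it sits inside (((J,((I,((F,K),D)),E)),A),G).
Tracing H: it sits inside (L,H).
Tracing I: it sits inside (I,((F,K),D)).
The smallest clade enclosing all 3 is ((O,(L,H)),(((J,((I,((F,K),D)),E)),A),G)); the answer is its 11 terminal taxa in alphabetical order.

A, D, E, F, G, H, I, J, K, L, O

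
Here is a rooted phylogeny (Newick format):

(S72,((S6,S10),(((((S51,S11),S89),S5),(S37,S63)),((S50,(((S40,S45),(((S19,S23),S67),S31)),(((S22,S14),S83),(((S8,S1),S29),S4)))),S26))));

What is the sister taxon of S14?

S22

S14 attaches to the tree at the node subtending (S22,S14).
The other lineage descending from that same node — the sister group — is the single tip S22.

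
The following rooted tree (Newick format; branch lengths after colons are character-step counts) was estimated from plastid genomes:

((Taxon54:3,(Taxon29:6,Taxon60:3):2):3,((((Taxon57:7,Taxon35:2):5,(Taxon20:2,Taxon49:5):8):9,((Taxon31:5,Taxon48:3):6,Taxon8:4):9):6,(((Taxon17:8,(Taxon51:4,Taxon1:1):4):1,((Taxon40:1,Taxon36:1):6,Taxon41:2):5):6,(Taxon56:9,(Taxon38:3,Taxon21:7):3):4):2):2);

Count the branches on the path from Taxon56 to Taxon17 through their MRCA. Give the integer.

The MRCA of Taxon56 and Taxon17 is the node subtending (((Taxon17,(Taxon51,Taxon1)),((Taxon40,Taxon36),Taxon41)),(Taxon56,(Taxon38,Taxon21))).
From Taxon56 up to that node: 2 branches. From Taxon17 up to the same node: 3 branches. Total: 2 + 3 = 5.

5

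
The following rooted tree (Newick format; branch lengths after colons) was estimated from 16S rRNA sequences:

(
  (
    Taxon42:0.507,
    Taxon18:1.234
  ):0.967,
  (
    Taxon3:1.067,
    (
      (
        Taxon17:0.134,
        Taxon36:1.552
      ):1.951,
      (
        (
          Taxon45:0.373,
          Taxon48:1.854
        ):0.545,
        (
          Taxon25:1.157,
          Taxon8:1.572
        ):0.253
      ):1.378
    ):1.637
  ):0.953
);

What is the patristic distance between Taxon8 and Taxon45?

The path runs Taxon8 → … → MRCA → … → Taxon45; the MRCA is the node subtending ((Taxon45,Taxon48),(Taxon25,Taxon8)).
Branch lengths along that path: 1.572 + 0.253 + 0.545 + 0.373 = 2.743.

2.743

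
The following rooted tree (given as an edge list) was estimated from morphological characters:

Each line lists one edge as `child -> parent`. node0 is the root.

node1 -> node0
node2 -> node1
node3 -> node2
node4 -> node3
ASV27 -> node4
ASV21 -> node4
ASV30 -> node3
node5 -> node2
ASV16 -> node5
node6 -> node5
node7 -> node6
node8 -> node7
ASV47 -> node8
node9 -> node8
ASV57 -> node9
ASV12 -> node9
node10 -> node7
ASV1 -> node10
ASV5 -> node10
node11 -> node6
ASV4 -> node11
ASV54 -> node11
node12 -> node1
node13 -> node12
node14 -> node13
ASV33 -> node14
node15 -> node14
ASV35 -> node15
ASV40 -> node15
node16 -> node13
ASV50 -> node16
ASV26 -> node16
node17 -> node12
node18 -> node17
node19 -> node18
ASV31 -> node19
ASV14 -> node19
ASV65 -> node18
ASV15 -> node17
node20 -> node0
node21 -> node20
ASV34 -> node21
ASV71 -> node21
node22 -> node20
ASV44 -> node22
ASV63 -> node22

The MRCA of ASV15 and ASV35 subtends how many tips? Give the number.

The MRCA of ASV15 and ASV35 is the node subtending (((ASV33,(ASV35,ASV40)),(ASV50,ASV26)),(((ASV31,ASV14),ASV65),ASV15)).
That clade contains 9 terminal taxa: ASV14, ASV15, ASV26, ASV31, ASV33, ASV35, ASV40, ASV50, ASV65.

9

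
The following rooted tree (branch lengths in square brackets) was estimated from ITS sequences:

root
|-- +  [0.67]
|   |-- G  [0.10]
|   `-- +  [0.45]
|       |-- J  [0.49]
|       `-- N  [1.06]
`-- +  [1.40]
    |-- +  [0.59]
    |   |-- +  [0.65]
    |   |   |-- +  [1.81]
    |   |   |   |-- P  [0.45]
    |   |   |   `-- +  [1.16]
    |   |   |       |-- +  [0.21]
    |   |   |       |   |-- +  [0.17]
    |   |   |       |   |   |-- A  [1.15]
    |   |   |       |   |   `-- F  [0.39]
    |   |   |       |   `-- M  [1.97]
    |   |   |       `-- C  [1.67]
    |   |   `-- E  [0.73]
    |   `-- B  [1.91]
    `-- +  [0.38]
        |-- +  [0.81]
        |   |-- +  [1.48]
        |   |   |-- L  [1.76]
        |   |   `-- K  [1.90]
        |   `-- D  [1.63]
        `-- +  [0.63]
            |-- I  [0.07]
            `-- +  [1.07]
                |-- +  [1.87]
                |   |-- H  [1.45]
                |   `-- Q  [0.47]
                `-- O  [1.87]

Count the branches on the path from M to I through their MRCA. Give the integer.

The MRCA of M and I is the node subtending ((((P,(((A,F),M),C)),E),B),(((L,K),D),(I,((H,Q),O)))).
From M up to that node: 6 branches. From I up to the same node: 3 branches. Total: 6 + 3 = 9.

9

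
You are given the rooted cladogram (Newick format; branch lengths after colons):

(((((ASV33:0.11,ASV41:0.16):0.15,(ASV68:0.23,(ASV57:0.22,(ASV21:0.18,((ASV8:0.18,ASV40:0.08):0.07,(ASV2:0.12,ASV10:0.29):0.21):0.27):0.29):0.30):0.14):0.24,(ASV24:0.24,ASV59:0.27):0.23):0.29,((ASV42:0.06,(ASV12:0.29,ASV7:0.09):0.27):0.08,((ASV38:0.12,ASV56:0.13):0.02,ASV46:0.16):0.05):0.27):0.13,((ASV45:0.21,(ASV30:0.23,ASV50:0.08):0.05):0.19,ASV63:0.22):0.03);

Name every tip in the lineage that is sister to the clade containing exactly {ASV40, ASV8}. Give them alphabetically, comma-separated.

ASV10, ASV2

The clade containing exactly {ASV40, ASV8} attaches to the tree at the node subtending ((ASV8,ASV40),(ASV2,ASV10)).
The other lineage descending from that same node — the sister group — is (ASV2,ASV10); its 2 tips in alphabetical order are the answer.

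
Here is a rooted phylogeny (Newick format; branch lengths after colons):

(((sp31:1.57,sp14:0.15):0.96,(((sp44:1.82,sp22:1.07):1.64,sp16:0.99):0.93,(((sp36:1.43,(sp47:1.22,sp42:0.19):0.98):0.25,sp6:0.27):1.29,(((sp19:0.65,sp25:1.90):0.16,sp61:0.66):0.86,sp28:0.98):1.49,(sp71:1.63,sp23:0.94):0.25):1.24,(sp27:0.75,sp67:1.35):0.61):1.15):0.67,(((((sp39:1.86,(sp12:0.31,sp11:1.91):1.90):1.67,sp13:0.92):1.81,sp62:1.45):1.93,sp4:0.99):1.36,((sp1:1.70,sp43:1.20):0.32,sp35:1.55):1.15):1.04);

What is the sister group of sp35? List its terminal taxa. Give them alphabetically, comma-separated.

sp1, sp43

sp35 attaches to the tree at the node subtending ((sp1,sp43),sp35).
The other lineage descending from that same node — the sister group — is (sp1,sp43); its 2 tips in alphabetical order are the answer.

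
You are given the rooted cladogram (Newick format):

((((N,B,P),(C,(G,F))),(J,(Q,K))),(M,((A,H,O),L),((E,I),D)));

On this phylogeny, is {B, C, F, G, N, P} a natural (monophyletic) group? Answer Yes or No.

Yes

The most recent common ancestor of these taxa subtends ((N,B,P),(C,(G,F))).
That clade has exactly 6 tips — every listed taxon and nothing else — so the group is monophyletic.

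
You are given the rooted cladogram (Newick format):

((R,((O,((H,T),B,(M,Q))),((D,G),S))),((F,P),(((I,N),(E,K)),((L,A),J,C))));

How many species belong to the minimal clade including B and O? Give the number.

6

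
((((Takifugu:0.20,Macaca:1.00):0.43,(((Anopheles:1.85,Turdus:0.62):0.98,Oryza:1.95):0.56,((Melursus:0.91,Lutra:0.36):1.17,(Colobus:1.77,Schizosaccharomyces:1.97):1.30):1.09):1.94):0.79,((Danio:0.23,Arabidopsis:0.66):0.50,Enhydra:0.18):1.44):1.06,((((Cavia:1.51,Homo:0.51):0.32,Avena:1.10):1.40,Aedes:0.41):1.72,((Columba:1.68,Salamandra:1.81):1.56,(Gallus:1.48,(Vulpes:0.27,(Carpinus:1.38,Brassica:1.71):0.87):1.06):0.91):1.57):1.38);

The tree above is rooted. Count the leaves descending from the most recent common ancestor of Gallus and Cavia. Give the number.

The MRCA of Gallus and Cavia is the node subtending ((((Cavia,Homo),Avena),Aedes),((Columba,Salamandra),(Gallus,(Vulpes,(Carpinus,Brassica))))).
That clade contains 10 terminal taxa: Aedes, Avena, Brassica, Carpinus, Cavia, Columba, Gallus, Homo, Salamandra, Vulpes.

10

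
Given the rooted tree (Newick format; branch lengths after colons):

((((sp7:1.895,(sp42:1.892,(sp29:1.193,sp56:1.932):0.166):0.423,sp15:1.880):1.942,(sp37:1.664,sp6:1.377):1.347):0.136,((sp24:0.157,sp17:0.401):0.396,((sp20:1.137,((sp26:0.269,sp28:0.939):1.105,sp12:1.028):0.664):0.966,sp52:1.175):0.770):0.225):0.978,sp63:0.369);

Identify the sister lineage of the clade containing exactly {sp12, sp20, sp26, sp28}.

The clade containing exactly {sp12, sp20, sp26, sp28} attaches to the tree at the node subtending ((sp20,((sp26,sp28),sp12)),sp52).
The other lineage descending from that same node — the sister group — is the single tip sp52.

sp52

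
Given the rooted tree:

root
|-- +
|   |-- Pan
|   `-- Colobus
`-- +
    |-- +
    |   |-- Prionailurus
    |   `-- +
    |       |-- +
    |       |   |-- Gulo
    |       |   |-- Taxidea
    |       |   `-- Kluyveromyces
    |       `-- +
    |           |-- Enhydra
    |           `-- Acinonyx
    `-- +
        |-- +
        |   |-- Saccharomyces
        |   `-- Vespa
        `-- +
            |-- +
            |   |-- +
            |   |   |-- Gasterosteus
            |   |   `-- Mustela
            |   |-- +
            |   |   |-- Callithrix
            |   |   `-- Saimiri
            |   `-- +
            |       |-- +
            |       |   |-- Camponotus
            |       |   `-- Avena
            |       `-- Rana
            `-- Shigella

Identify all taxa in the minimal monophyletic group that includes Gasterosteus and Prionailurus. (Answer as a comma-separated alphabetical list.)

Tracing Gasterosteus: it sits inside (Gasterosteus,Mustela).
Tracing Prionailurus: it sits inside (Prionailurus,((Gulo,Taxidea,Kluyveromyces),(Enhydra,Acinonyx))).
The smallest clade enclosing both is ((Prionailurus,((Gulo,Taxidea,Kluyveromyces),(Enhydra,Acinonyx))),((Saccharomyces,Vespa),(((Gasterosteus,Mustela),(Callithrix,Saimiri),((Camponotus,Avena),Rana)),Shigella))); the answer is its 16 terminal taxa in alphabetical order.

Acinonyx, Avena, Callithrix, Camponotus, Enhydra, Gasterosteus, Gulo, Kluyveromyces, Mustela, Prionailurus, Rana, Saccharomyces, Saimiri, Shigella, Taxidea, Vespa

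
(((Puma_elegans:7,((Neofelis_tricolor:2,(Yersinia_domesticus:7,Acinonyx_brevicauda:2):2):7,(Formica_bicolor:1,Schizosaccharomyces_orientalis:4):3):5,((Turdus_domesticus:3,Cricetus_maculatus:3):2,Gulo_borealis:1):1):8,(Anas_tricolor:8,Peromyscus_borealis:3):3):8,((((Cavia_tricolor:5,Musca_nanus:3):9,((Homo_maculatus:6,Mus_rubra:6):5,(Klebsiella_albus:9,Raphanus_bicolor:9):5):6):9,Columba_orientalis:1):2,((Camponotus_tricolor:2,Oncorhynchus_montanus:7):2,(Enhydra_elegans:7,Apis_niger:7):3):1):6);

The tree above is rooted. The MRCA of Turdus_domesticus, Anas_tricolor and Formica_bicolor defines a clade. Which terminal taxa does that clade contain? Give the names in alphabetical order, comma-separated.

Acinonyx_brevicauda, Anas_tricolor, Cricetus_maculatus, Formica_bicolor, Gulo_borealis, Neofelis_tricolor, Peromyscus_borealis, Puma_elegans, Schizosaccharomyces_orientalis, Turdus_domesticus, Yersinia_domesticus

Tracing Turdus_domesticus: it sits inside (Turdus_domesticus,Cricetus_maculatus).
Tracing Anas_tricolor: it sits inside (Anas_tricolor,Peromyscus_borealis).
Tracing Formica_bicolor: it sits inside (Formica_bicolor,Schizosaccharomyces_orientalis).
The smallest clade enclosing all 3 is ((Puma_elegans,((Neofelis_tricolor,(Yersinia_domesticus,Acinonyx_brevicauda)),(Formica_bicolor,Schizosaccharomyces_orientalis)),((Turdus_domesticus,Cricetus_maculatus),Gulo_borealis)),(Anas_tricolor,Peromyscus_borealis)); the answer is its 11 terminal taxa in alphabetical order.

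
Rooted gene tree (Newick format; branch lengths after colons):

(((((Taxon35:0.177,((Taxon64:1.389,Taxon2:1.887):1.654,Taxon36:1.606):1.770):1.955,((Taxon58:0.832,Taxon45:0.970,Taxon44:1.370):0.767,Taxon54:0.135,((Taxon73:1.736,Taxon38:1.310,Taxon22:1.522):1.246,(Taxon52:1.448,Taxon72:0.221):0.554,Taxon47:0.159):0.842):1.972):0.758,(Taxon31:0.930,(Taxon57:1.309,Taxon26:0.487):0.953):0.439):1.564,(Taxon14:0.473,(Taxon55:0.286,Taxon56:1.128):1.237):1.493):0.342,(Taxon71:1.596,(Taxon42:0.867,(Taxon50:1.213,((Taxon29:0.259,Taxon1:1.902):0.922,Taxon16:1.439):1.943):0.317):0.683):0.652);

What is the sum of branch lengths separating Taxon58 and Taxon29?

The path runs Taxon58 → … → MRCA → … → Taxon29; the MRCA is the root of the tree.
Branch lengths along that path: 0.832 + 0.767 + 1.972 + 0.758 + 1.564 + 0.342 + 0.652 + 0.683 + 0.317 + 1.943 + 0.922 + 0.259 = 11.011.

11.011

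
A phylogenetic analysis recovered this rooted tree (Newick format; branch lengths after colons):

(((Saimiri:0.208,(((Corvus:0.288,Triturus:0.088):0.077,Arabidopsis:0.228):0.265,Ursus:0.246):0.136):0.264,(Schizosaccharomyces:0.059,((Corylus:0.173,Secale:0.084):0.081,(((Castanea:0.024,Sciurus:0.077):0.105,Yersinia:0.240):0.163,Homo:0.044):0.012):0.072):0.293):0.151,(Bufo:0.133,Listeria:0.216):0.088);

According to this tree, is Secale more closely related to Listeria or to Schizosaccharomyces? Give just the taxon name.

The MRCA of Secale and Schizosaccharomyces subtends (Schizosaccharomyces,((Corylus,Secale),(((Castanea,Sciurus),Yersinia),Homo))) (7 taxa).
The MRCA of Secale and Listeria is the root, subtending the entire tree (14 taxa).
The first is nested inside the second, so Secale shares a more recent common ancestor with Schizosaccharomyces.

Schizosaccharomyces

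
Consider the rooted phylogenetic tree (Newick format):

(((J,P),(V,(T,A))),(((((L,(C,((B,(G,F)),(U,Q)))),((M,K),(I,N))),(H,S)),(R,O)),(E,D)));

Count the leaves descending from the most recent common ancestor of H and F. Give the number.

13

The MRCA of H and F is the node subtending (((L,(C,((B,(G,F)),(U,Q)))),((M,K),(I,N))),(H,S)).
That clade contains 13 terminal taxa: B, C, F, G, H, I, K, L, M, N, Q, S, U.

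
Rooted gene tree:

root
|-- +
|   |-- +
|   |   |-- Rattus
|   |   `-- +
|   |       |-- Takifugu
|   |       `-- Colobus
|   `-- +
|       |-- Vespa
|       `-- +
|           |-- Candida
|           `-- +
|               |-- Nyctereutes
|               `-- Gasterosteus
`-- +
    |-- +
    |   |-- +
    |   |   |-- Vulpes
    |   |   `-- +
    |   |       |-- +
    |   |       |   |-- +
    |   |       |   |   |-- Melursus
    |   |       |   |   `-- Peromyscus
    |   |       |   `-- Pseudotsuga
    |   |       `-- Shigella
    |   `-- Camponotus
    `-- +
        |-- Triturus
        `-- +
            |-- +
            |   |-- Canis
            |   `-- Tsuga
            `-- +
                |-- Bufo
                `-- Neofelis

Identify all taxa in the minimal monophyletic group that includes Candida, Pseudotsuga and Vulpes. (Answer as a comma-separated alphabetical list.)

Tracing Candida: it sits inside (Candida,(Nyctereutes,Gasterosteus)).
Tracing Pseudotsuga: it sits inside ((Melursus,Peromyscus),Pseudotsuga).
Tracing Vulpes: it sits inside (Vulpes,(((Melursus,Peromyscus),Pseudotsuga),Shigella)).
The smallest clade enclosing all 3 is the whole tree (their MRCA is the root), so the answer is all 18 tips in alphabetical order.

Bufo, Camponotus, Candida, Canis, Colobus, Gasterosteus, Melursus, Neofelis, Nyctereutes, Peromyscus, Pseudotsuga, Rattus, Shigella, Takifugu, Triturus, Tsuga, Vespa, Vulpes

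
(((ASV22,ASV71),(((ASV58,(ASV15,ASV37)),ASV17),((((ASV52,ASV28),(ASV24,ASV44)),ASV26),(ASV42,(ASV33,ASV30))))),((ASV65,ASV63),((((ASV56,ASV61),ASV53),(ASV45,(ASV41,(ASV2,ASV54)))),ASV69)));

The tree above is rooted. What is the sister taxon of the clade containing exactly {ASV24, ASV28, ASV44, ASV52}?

The clade containing exactly {ASV24, ASV28, ASV44, ASV52} attaches to the tree at the node subtending (((ASV52,ASV28),(ASV24,ASV44)),ASV26).
The other lineage descending from that same node — the sister group — is the single tip ASV26.

ASV26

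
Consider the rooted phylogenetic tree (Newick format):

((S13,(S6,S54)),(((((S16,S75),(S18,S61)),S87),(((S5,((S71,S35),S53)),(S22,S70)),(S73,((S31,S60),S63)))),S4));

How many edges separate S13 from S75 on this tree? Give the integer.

8

The MRCA of S13 and S75 is the root of the tree.
From S13 up to that node: 2 branches. From S75 up to the same node: 6 branches. Total: 2 + 6 = 8.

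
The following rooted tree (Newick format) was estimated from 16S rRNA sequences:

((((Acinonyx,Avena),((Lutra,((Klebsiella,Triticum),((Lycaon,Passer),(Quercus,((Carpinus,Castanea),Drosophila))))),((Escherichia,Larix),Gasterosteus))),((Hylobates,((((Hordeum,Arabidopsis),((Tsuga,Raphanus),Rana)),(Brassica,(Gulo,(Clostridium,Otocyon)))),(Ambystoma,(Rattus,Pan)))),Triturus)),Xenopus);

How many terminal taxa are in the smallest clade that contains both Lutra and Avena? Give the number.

14

The MRCA of Lutra and Avena is the node subtending ((Acinonyx,Avena),((Lutra,((Klebsiella,Triticum),((Lycaon,Passer),(Quercus,((Carpinus,Castanea),Drosophila))))),((Escherichia,Larix),Gasterosteus))).
That clade contains 14 terminal taxa: Acinonyx, Avena, Carpinus, Castanea, Drosophila, Escherichia, Gasterosteus, Klebsiella, Larix, Lutra, Lycaon, Passer, Quercus, Triticum.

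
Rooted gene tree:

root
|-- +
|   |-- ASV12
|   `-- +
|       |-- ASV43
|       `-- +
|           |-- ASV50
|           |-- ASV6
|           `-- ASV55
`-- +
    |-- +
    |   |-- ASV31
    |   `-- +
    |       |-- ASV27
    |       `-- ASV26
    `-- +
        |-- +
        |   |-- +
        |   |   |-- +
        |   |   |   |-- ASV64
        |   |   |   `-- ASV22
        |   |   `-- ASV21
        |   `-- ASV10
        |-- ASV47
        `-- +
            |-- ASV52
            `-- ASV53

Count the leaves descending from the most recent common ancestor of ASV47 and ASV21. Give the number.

The MRCA of ASV47 and ASV21 is the node subtending ((((ASV64,ASV22),ASV21),ASV10),ASV47,(ASV52,ASV53)).
That clade contains 7 terminal taxa: ASV10, ASV21, ASV22, ASV47, ASV52, ASV53, ASV64.

7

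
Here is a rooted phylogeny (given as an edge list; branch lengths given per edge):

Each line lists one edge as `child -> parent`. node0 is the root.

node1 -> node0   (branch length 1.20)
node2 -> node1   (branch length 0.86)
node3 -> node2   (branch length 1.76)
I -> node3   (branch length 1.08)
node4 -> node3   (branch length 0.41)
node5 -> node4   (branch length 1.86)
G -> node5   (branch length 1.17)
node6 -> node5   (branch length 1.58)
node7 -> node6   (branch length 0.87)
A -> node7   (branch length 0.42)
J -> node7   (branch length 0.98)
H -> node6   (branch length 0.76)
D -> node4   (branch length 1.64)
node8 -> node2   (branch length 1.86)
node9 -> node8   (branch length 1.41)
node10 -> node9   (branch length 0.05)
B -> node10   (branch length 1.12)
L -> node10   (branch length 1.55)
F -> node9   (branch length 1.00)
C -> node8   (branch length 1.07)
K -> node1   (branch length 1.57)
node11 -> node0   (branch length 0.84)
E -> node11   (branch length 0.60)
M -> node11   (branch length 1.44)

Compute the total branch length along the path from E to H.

The path runs E → … → MRCA → … → H; the MRCA is the root of the tree.
Branch lengths along that path: 0.60 + 0.84 + 1.20 + 0.86 + 1.76 + 0.41 + 1.86 + 1.58 + 0.76 = 9.87.

9.87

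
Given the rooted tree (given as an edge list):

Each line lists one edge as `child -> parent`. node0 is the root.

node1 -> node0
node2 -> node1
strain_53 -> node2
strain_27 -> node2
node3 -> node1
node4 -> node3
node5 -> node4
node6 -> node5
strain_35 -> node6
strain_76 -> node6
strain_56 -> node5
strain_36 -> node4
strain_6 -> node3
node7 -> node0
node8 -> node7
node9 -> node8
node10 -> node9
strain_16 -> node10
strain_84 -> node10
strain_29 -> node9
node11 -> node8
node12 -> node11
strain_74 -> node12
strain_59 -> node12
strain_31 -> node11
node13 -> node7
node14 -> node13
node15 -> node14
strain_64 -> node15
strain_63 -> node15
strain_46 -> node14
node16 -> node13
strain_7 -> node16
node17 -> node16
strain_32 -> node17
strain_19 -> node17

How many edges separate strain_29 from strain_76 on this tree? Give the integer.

The MRCA of strain_29 and strain_76 is the root of the tree.
From strain_29 up to that node: 4 branches. From strain_76 up to the same node: 6 branches. Total: 4 + 6 = 10.

10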